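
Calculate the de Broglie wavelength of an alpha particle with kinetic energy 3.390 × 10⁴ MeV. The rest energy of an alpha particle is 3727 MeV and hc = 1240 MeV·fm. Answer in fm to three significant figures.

Total energy E = KE + m₀c² = 3.390 × 10⁴ + 3727 = 37627 MeV.
(pc)² = E² − (m₀c²)² = (37627)² − (3727)² = 1.402 × 10⁹ MeV², so pc = 3.744 × 10⁴ MeV.
λ = hc/(pc) = 1240 MeV·fm / 3.744 × 10⁴ MeV = 0.0331 fm.

λ = 0.0331 fm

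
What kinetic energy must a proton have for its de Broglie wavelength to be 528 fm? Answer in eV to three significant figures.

p = h/λ = 6.626 × 10⁻³⁴ / 5.280 × 10⁻¹³ = 1.255 × 10⁻²¹ kg·m/s.
KE = p²/(2m) = (1.255 × 10⁻²¹)² / (2 × 1.673 × 10⁻²⁷) = 4.707 × 10⁻¹⁶ J = 2940 eV.

KE = 2940 eV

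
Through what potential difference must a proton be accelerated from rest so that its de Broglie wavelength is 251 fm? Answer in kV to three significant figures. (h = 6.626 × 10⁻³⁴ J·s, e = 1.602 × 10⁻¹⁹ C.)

V = 13.0 kV

p = h/λ = 6.626 × 10⁻³⁴ / 2.510 × 10⁻¹³ = 2.640 × 10⁻²¹ kg·m/s.
KE = p²/(2m) = 2.083 × 10⁻¹⁵ J.
V = KE/e = 2.083 × 10⁻¹⁵ / (1.602 × 10⁻¹⁹) = 13.0 kV.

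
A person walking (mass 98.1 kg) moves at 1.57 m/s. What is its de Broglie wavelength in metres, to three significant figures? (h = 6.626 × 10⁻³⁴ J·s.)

λ = 4.30 × 10⁻³⁶ m

p = mv = 98.1 × 1.57 = 1.540 × 10² kg·m/s.
λ = h/p = 6.626 × 10⁻³⁴ / 1.540 × 10² = 4.30 × 10⁻³⁶ m.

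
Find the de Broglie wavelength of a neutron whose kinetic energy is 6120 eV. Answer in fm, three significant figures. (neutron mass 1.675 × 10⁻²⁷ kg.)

KE = 6120 eV = 9.804 × 10⁻¹⁶ J.
p = √(2mKE) = √(2 × 1.675 × 10⁻²⁷ × 9.804 × 10⁻¹⁶) = 1.812 × 10⁻²¹ kg·m/s.
λ = h/p = 6.626 × 10⁻³⁴ / 1.812 × 10⁻²¹ = 3.66 × 10⁻¹³ m = 366 fm.

λ = 366 fm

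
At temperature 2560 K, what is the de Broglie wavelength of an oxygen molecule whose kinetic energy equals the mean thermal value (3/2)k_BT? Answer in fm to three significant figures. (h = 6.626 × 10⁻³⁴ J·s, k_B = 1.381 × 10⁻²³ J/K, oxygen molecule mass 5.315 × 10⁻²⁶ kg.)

λ = 8830 fm

KE = (3/2)k_BT = 1.5 × 1.381 × 10⁻²³ × 2560 = 5.303 × 10⁻²⁰ J.
p = √(2mKE) = √(2 × 5.315 × 10⁻²⁶ × 5.303 × 10⁻²⁰) = 7.508 × 10⁻²³ kg·m/s.
λ = h/p = 8.83 × 10⁻¹² m = 8830 fm.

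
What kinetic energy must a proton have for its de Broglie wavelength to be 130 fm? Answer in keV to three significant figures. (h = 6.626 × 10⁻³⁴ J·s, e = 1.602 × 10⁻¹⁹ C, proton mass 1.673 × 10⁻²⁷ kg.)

p = h/λ = 6.626 × 10⁻³⁴ / 1.300 × 10⁻¹³ = 5.097 × 10⁻²¹ kg·m/s.
KE = p²/(2m) = (5.097 × 10⁻²¹)² / (2 × 1.673 × 10⁻²⁷) = 7.764 × 10⁻¹⁵ J = 48.5 keV.

KE = 48.5 keV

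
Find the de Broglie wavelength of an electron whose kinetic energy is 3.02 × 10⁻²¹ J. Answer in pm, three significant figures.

p = √(2mKE) = √(2 × 9.109 × 10⁻³¹ × 3.020 × 10⁻²¹) = 7.417 × 10⁻²⁶ kg·m/s.
λ = h/p = 6.626 × 10⁻³⁴ / 7.417 × 10⁻²⁶ = 8.93 × 10⁻⁹ m = 8930 pm.

λ = 8930 pm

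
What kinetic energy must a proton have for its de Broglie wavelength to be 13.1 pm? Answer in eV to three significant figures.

KE = 4.77 eV

p = h/λ = 6.626 × 10⁻³⁴ / 1.310 × 10⁻¹¹ = 5.058 × 10⁻²³ kg·m/s.
KE = p²/(2m) = (5.058 × 10⁻²³)² / (2 × 1.673 × 10⁻²⁷) = 7.646 × 10⁻¹⁹ J = 4.77 eV.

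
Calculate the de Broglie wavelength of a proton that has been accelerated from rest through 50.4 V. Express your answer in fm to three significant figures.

λ = 4030 fm

KE = eV = 1.602 × 10⁻¹⁹ × 50.40 = 8.074 × 10⁻¹⁸ J.
p = √(2mKE) = √(2 × 1.673 × 10⁻²⁷ × 8.074 × 10⁻¹⁸) = 1.644 × 10⁻²² kg·m/s.
λ = h/p = 6.626 × 10⁻³⁴ / 1.644 × 10⁻²² = 4.03 × 10⁻¹² m = 4030 fm.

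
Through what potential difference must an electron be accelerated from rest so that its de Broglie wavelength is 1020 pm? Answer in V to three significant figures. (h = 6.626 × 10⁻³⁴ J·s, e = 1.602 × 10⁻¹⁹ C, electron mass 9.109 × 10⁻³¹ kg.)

p = h/λ = 6.626 × 10⁻³⁴ / 1.020 × 10⁻⁹ = 6.496 × 10⁻²⁵ kg·m/s.
KE = p²/(2m) = 2.316 × 10⁻¹⁹ J.
V = KE/e = 2.316 × 10⁻¹⁹ / (1.602 × 10⁻¹⁹) = 1.45 V.

V = 1.45 V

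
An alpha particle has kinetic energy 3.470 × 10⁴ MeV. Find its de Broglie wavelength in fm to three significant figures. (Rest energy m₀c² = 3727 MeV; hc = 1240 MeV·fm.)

λ = 0.0324 fm

Total energy E = KE + m₀c² = 3.470 × 10⁴ + 3727 = 38427 MeV.
(pc)² = E² − (m₀c²)² = (38427)² − (3727)² = 1.463 × 10⁹ MeV², so pc = 3.825 × 10⁴ MeV.
λ = hc/(pc) = 1240 MeV·fm / 3.825 × 10⁴ MeV = 0.0324 fm.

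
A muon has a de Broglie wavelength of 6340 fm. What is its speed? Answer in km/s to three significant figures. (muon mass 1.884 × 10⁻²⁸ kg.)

p = h/λ = 6.626 × 10⁻³⁴ / 6.340 × 10⁻¹² = 1.045 × 10⁻²² kg·m/s.
v = p/m = 1.045 × 10⁻²² / 1.884 × 10⁻²⁸ = 5.55 × 10⁵ m/s = 555 km/s.

v = 555 km/s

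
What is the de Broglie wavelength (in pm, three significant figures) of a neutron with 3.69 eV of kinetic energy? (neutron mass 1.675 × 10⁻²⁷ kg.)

KE = 3.69 eV = 5.911 × 10⁻¹⁹ J.
p = √(2mKE) = √(2 × 1.675 × 10⁻²⁷ × 5.911 × 10⁻¹⁹) = 4.450 × 10⁻²³ kg·m/s.
λ = h/p = 6.626 × 10⁻³⁴ / 4.450 × 10⁻²³ = 1.49 × 10⁻¹¹ m = 14.9 pm.

λ = 14.9 pm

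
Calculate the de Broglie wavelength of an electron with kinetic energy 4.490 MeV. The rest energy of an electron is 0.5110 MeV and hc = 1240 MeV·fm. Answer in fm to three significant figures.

Total energy E = KE + m₀c² = 4.490 + 0.5110 = 5.0010 MeV.
(pc)² = E² − (m₀c²)² = (5.0010)² − (0.5110)² = 24.75 MeV², so pc = 4.975 MeV.
λ = hc/(pc) = 1240 MeV·fm / 4.975 MeV = 249 fm.

λ = 249 fm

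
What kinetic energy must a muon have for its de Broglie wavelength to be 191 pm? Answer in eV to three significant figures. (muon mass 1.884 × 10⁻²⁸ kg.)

KE = 0.199 eV

p = h/λ = 6.626 × 10⁻³⁴ / 1.910 × 10⁻¹⁰ = 3.469 × 10⁻²⁴ kg·m/s.
KE = p²/(2m) = (3.469 × 10⁻²⁴)² / (2 × 1.884 × 10⁻²⁸) = 3.194 × 10⁻²⁰ J = 0.199 eV.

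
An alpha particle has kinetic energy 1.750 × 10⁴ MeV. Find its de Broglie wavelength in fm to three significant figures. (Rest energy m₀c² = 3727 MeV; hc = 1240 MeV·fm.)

λ = 0.0593 fm

Total energy E = KE + m₀c² = 1.750 × 10⁴ + 3727 = 21227 MeV.
(pc)² = E² − (m₀c²)² = (21227)² − (3727)² = 4.367 × 10⁸ MeV², so pc = 2.090 × 10⁴ MeV.
λ = hc/(pc) = 1240 MeV·fm / 2.090 × 10⁴ MeV = 0.0593 fm.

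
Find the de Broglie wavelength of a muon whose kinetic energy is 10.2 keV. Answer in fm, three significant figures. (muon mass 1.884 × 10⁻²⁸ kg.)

KE = 10.2 keV = 1.634 × 10⁻¹⁵ J.
p = √(2mKE) = √(2 × 1.884 × 10⁻²⁸ × 1.634 × 10⁻¹⁵) = 7.847 × 10⁻²² kg·m/s.
λ = h/p = 6.626 × 10⁻³⁴ / 7.847 × 10⁻²² = 8.44 × 10⁻¹³ m = 844 fm.

λ = 844 fm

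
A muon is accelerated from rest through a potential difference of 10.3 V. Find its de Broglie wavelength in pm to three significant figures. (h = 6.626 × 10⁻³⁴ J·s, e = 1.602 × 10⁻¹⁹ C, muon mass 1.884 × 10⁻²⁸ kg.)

λ = 26.6 pm

KE = eV = 1.602 × 10⁻¹⁹ × 10.30 = 1.650 × 10⁻¹⁸ J.
p = √(2mKE) = √(2 × 1.884 × 10⁻²⁸ × 1.650 × 10⁻¹⁸) = 2.493 × 10⁻²³ kg·m/s.
λ = h/p = 6.626 × 10⁻³⁴ / 2.493 × 10⁻²³ = 2.66 × 10⁻¹¹ m = 26.6 pm.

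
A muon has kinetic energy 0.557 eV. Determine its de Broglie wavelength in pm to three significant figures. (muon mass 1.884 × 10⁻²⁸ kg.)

KE = 0.557 eV = 8.923 × 10⁻²⁰ J.
p = √(2mKE) = √(2 × 1.884 × 10⁻²⁸ × 8.923 × 10⁻²⁰) = 5.798 × 10⁻²⁴ kg·m/s.
λ = h/p = 6.626 × 10⁻³⁴ / 5.798 × 10⁻²⁴ = 1.14 × 10⁻¹⁰ m = 114 pm.

λ = 114 pm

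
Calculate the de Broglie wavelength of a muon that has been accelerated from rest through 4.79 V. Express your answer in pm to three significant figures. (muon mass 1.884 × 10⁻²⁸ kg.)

KE = eV = 1.602 × 10⁻¹⁹ × 4.790 = 7.674 × 10⁻¹⁹ J.
p = √(2mKE) = √(2 × 1.884 × 10⁻²⁸ × 7.674 × 10⁻¹⁹) = 1.700 × 10⁻²³ kg·m/s.
λ = h/p = 6.626 × 10⁻³⁴ / 1.700 × 10⁻²³ = 3.90 × 10⁻¹¹ m = 39.0 pm.

λ = 39.0 pm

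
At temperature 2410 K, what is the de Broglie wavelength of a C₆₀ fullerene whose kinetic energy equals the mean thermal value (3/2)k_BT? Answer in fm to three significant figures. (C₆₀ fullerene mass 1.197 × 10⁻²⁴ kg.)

KE = (3/2)k_BT = 1.5 × 1.381 × 10⁻²³ × 2410 = 4.992 × 10⁻²⁰ J.
p = √(2mKE) = √(2 × 1.197 × 10⁻²⁴ × 4.992 × 10⁻²⁰) = 3.457 × 10⁻²² kg·m/s.
λ = h/p = 1.92 × 10⁻¹² m = 1920 fm.

λ = 1920 fm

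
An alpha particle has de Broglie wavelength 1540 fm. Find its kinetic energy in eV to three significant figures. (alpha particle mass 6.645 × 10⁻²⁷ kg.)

KE = 87.0 eV

p = h/λ = 6.626 × 10⁻³⁴ / 1.540 × 10⁻¹² = 4.303 × 10⁻²² kg·m/s.
KE = p²/(2m) = (4.303 × 10⁻²²)² / (2 × 6.645 × 10⁻²⁷) = 1.393 × 10⁻¹⁷ J = 87.0 eV.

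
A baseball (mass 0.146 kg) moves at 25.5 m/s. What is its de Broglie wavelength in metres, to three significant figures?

λ = 1.78 × 10⁻³⁴ m

p = mv = 0.146 × 25.5 = 3.723 kg·m/s.
λ = h/p = 6.626 × 10⁻³⁴ / 3.723 = 1.78 × 10⁻³⁴ m.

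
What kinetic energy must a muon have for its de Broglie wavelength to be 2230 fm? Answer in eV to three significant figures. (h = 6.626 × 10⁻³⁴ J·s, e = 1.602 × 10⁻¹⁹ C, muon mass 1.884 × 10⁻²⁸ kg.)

p = h/λ = 6.626 × 10⁻³⁴ / 2.230 × 10⁻¹² = 2.971 × 10⁻²² kg·m/s.
KE = p²/(2m) = (2.971 × 10⁻²²)² / (2 × 1.884 × 10⁻²⁸) = 2.343 × 10⁻¹⁶ J = 1460 eV.

KE = 1460 eV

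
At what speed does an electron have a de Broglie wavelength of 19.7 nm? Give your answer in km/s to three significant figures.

p = h/λ = 6.626 × 10⁻³⁴ / 1.970 × 10⁻⁸ = 3.363 × 10⁻²⁶ kg·m/s.
v = p/m = 3.363 × 10⁻²⁶ / 9.109 × 10⁻³¹ = 3.69 × 10⁴ m/s = 36.9 km/s.

v = 36.9 km/s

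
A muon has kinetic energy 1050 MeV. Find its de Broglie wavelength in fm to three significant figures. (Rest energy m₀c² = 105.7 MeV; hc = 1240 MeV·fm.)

λ = 1.08 fm

Total energy E = KE + m₀c² = 1050 + 105.7 = 1155.7 MeV.
(pc)² = E² − (m₀c²)² = (1155.7)² − (105.7)² = 1.324 × 10⁶ MeV², so pc = 1151 MeV.
λ = hc/(pc) = 1240 MeV·fm / 1151 MeV = 1.08 fm.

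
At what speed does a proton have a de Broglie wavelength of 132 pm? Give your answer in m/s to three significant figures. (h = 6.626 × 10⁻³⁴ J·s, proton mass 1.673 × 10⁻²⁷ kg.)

v = 3000 m/s

p = h/λ = 6.626 × 10⁻³⁴ / 1.320 × 10⁻¹⁰ = 5.020 × 10⁻²⁴ kg·m/s.
v = p/m = 5.020 × 10⁻²⁴ / 1.673 × 10⁻²⁷ = 3.00 × 10³ m/s = 3000 m/s.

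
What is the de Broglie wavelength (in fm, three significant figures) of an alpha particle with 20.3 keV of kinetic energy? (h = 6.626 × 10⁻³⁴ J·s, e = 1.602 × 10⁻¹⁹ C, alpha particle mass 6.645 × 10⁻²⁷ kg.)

λ = 101 fm

KE = 20.3 keV = 3.252 × 10⁻¹⁵ J.
p = √(2mKE) = √(2 × 6.645 × 10⁻²⁷ × 3.252 × 10⁻¹⁵) = 6.574 × 10⁻²¹ kg·m/s.
λ = h/p = 6.626 × 10⁻³⁴ / 6.574 × 10⁻²¹ = 1.01 × 10⁻¹³ m = 101 fm.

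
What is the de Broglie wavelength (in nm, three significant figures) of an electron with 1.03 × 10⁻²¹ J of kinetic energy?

p = √(2mKE) = √(2 × 9.109 × 10⁻³¹ × 1.030 × 10⁻²¹) = 4.332 × 10⁻²⁶ kg·m/s.
λ = h/p = 6.626 × 10⁻³⁴ / 4.332 × 10⁻²⁶ = 1.53 × 10⁻⁸ m = 15.3 nm.

λ = 15.3 nm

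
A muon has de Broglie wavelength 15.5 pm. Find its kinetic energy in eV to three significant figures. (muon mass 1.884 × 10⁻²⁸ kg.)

p = h/λ = 6.626 × 10⁻³⁴ / 1.550 × 10⁻¹¹ = 4.275 × 10⁻²³ kg·m/s.
KE = p²/(2m) = (4.275 × 10⁻²³)² / (2 × 1.884 × 10⁻²⁸) = 4.850 × 10⁻¹⁸ J = 30.3 eV.

KE = 30.3 eV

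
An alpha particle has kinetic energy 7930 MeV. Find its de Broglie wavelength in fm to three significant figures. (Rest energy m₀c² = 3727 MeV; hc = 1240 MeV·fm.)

λ = 0.112 fm

Total energy E = KE + m₀c² = 7930 + 3727 = 11657 MeV.
(pc)² = E² − (m₀c²)² = (11657)² − (3727)² = 1.220 × 10⁸ MeV², so pc = 1.105 × 10⁴ MeV.
λ = hc/(pc) = 1240 MeV·fm / 1.105 × 10⁴ MeV = 0.112 fm.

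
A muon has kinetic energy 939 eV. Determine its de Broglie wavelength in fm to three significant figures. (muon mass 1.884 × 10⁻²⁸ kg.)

λ = 2780 fm

KE = 939 eV = 1.504 × 10⁻¹⁶ J.
p = √(2mKE) = √(2 × 1.884 × 10⁻²⁸ × 1.504 × 10⁻¹⁶) = 2.381 × 10⁻²² kg·m/s.
λ = h/p = 6.626 × 10⁻³⁴ / 2.381 × 10⁻²² = 2.78 × 10⁻¹² m = 2780 fm.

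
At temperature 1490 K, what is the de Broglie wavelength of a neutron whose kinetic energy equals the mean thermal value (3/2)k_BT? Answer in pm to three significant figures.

KE = (3/2)k_BT = 1.5 × 1.381 × 10⁻²³ × 1490 = 3.087 × 10⁻²⁰ J.
p = √(2mKE) = √(2 × 1.675 × 10⁻²⁷ × 3.087 × 10⁻²⁰) = 1.017 × 10⁻²³ kg·m/s.
λ = h/p = 6.52 × 10⁻¹¹ m = 65.2 pm.

λ = 65.2 pm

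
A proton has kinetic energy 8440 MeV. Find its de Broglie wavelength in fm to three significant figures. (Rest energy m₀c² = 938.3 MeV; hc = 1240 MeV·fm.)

Total energy E = KE + m₀c² = 8440 + 938.3 = 9378.3 MeV.
(pc)² = E² − (m₀c²)² = (9378.3)² − (938.3)² = 8.707 × 10⁷ MeV², so pc = 9331 MeV.
λ = hc/(pc) = 1240 MeV·fm / 9331 MeV = 0.133 fm.

λ = 0.133 fm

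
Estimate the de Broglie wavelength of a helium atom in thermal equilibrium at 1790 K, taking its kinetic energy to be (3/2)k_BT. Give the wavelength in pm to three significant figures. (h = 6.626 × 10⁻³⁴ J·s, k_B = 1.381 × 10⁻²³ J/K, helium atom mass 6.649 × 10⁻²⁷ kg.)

KE = (3/2)k_BT = 1.5 × 1.381 × 10⁻²³ × 1790 = 3.708 × 10⁻²⁰ J.
p = √(2mKE) = √(2 × 6.649 × 10⁻²⁷ × 3.708 × 10⁻²⁰) = 2.221 × 10⁻²³ kg·m/s.
λ = h/p = 2.98 × 10⁻¹¹ m = 29.8 pm.

λ = 29.8 pm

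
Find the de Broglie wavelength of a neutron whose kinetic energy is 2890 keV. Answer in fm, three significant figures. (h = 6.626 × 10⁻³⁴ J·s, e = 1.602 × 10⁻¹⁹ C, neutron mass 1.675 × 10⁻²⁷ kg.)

λ = 16.8 fm

KE = 2890 keV = 4.630 × 10⁻¹³ J.
p = √(2mKE) = √(2 × 1.675 × 10⁻²⁷ × 4.630 × 10⁻¹³) = 3.938 × 10⁻²⁰ kg·m/s.
λ = h/p = 6.626 × 10⁻³⁴ / 3.938 × 10⁻²⁰ = 1.68 × 10⁻¹⁴ m = 16.8 fm.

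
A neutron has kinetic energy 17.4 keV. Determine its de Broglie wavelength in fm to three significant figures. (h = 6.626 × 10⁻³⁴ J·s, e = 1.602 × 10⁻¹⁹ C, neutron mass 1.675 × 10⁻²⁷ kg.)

KE = 17.4 keV = 2.787 × 10⁻¹⁵ J.
p = √(2mKE) = √(2 × 1.675 × 10⁻²⁷ × 2.787 × 10⁻¹⁵) = 3.056 × 10⁻²¹ kg·m/s.
λ = h/p = 6.626 × 10⁻³⁴ / 3.056 × 10⁻²¹ = 2.17 × 10⁻¹³ m = 217 fm.

λ = 217 fm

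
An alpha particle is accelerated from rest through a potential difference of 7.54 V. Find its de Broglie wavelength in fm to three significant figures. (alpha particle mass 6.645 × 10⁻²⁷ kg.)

KE = 2eV = 2 × 1.602 × 10⁻¹⁹ × 7.540 = 2.416 × 10⁻¹⁸ J.
p = √(2mKE) = √(2 × 6.645 × 10⁻²⁷ × 2.416 × 10⁻¹⁸) = 1.792 × 10⁻²² kg·m/s.
λ = h/p = 6.626 × 10⁻³⁴ / 1.792 × 10⁻²² = 3.70 × 10⁻¹² m = 3700 fm.

λ = 3700 fm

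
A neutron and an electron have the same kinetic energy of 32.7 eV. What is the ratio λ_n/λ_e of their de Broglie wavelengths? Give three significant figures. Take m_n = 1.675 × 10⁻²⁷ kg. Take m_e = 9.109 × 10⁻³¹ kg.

At fixed KE, p = √(2mKE) so λ = h/p ∝ 1/√m.
λ_n/λ_e = √(m_e/m_n) = √(9.109 × 10⁻³¹/1.675 × 10⁻²⁷) = √(5.438 × 10⁻⁴) = 0.0233.

λ_n/λ_e = 0.0233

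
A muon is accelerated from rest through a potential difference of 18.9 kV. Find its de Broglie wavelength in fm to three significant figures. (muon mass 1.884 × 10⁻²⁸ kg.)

KE = eV = 1.602 × 10⁻¹⁹ × 1.890 × 10⁴ = 3.028 × 10⁻¹⁵ J.
p = √(2mKE) = √(2 × 1.884 × 10⁻²⁸ × 3.028 × 10⁻¹⁵) = 1.068 × 10⁻²¹ kg·m/s.
λ = h/p = 6.626 × 10⁻³⁴ / 1.068 × 10⁻²¹ = 6.20 × 10⁻¹³ m = 620 fm.

λ = 620 fm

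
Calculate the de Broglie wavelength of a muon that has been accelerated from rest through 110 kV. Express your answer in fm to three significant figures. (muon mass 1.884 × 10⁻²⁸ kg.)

KE = eV = 1.602 × 10⁻¹⁹ × 1.100 × 10⁵ = 1.762 × 10⁻¹⁴ J.
p = √(2mKE) = √(2 × 1.884 × 10⁻²⁸ × 1.762 × 10⁻¹⁴) = 2.577 × 10⁻²¹ kg·m/s.
λ = h/p = 6.626 × 10⁻³⁴ / 2.577 × 10⁻²¹ = 2.57 × 10⁻¹³ m = 257 fm.

λ = 257 fm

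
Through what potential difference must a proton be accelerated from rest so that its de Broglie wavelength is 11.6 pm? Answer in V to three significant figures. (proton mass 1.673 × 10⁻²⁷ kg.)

V = 6.09 V

p = h/λ = 6.626 × 10⁻³⁴ / 1.160 × 10⁻¹¹ = 5.712 × 10⁻²³ kg·m/s.
KE = p²/(2m) = 9.751 × 10⁻¹⁹ J.
V = KE/e = 9.751 × 10⁻¹⁹ / (1.602 × 10⁻¹⁹) = 6.09 V.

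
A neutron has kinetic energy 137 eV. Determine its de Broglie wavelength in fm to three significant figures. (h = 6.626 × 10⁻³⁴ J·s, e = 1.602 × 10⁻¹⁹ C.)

KE = 137 eV = 2.195 × 10⁻¹⁷ J.
p = √(2mKE) = √(2 × 1.675 × 10⁻²⁷ × 2.195 × 10⁻¹⁷) = 2.712 × 10⁻²² kg·m/s.
λ = h/p = 6.626 × 10⁻³⁴ / 2.712 × 10⁻²² = 2.44 × 10⁻¹² m = 2440 fm.

λ = 2440 fm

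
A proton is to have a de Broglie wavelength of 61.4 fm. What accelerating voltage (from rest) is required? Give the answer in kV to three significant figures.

p = h/λ = 6.626 × 10⁻³⁴ / 6.140 × 10⁻¹⁴ = 1.079 × 10⁻²⁰ kg·m/s.
KE = p²/(2m) = 3.480 × 10⁻¹⁴ J.
V = KE/e = 3.480 × 10⁻¹⁴ / (1.602 × 10⁻¹⁹) = 217 kV.

V = 217 kV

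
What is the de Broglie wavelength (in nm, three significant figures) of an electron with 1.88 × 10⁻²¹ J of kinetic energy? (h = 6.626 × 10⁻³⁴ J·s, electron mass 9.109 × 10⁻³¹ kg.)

p = √(2mKE) = √(2 × 9.109 × 10⁻³¹ × 1.880 × 10⁻²¹) = 5.852 × 10⁻²⁶ kg·m/s.
λ = h/p = 6.626 × 10⁻³⁴ / 5.852 × 10⁻²⁶ = 1.13 × 10⁻⁸ m = 11.3 nm.

λ = 11.3 nm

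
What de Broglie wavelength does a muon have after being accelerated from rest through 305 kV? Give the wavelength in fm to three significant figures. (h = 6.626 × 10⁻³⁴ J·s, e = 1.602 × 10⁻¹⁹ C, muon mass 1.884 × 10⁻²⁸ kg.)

KE = eV = 1.602 × 10⁻¹⁹ × 3.050 × 10⁵ = 4.886 × 10⁻¹⁴ J.
p = √(2mKE) = √(2 × 1.884 × 10⁻²⁸ × 4.886 × 10⁻¹⁴) = 4.291 × 10⁻²¹ kg·m/s.
λ = h/p = 6.626 × 10⁻³⁴ / 4.291 × 10⁻²¹ = 1.54 × 10⁻¹³ m = 154 fm.

λ = 154 fm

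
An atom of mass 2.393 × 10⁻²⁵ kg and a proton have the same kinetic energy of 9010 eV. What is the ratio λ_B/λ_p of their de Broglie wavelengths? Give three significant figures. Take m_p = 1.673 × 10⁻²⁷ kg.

λ_B/λ_p = 0.0836

At fixed KE, p = √(2mKE) so λ = h/p ∝ 1/√m.
λ_B/λ_p = √(m_p/m_B) = √(1.673 × 10⁻²⁷/2.393 × 10⁻²⁵) = √(6.991 × 10⁻³) = 0.0836.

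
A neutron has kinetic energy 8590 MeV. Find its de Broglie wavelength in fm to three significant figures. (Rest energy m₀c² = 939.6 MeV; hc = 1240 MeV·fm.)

Total energy E = KE + m₀c² = 8590 + 939.6 = 9529.6 MeV.
(pc)² = E² − (m₀c²)² = (9529.6)² − (939.6)² = 8.993 × 10⁷ MeV², so pc = 9483 MeV.
λ = hc/(pc) = 1240 MeV·fm / 9483 MeV = 0.131 fm.

λ = 0.131 fm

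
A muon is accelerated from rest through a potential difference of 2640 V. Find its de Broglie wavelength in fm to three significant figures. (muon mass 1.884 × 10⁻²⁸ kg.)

λ = 1660 fm

KE = eV = 1.602 × 10⁻¹⁹ × 2640 = 4.229 × 10⁻¹⁶ J.
p = √(2mKE) = √(2 × 1.884 × 10⁻²⁸ × 4.229 × 10⁻¹⁶) = 3.992 × 10⁻²² kg·m/s.
λ = h/p = 6.626 × 10⁻³⁴ / 3.992 × 10⁻²² = 1.66 × 10⁻¹² m = 1660 fm.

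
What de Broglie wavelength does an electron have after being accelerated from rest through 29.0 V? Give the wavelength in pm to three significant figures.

KE = eV = 1.602 × 10⁻¹⁹ × 29.00 = 4.646 × 10⁻¹⁸ J.
p = √(2mKE) = √(2 × 9.109 × 10⁻³¹ × 4.646 × 10⁻¹⁸) = 2.909 × 10⁻²⁴ kg·m/s.
λ = h/p = 6.626 × 10⁻³⁴ / 2.909 × 10⁻²⁴ = 2.28 × 10⁻¹⁰ m = 228 pm.

λ = 228 pm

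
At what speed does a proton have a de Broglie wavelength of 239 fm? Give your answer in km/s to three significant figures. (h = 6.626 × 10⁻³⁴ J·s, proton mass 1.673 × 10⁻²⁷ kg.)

p = h/λ = 6.626 × 10⁻³⁴ / 2.390 × 10⁻¹³ = 2.772 × 10⁻²¹ kg·m/s.
v = p/m = 2.772 × 10⁻²¹ / 1.673 × 10⁻²⁷ = 1.66 × 10⁶ m/s = 1660 km/s.

v = 1660 km/s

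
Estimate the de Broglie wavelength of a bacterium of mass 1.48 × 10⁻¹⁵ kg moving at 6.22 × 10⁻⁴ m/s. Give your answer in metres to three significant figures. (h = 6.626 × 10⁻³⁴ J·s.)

λ = 7.20 × 10⁻¹⁶ m

p = mv = 1.48 × 10⁻¹⁵ × 6.22 × 10⁻⁴ = 9.206 × 10⁻¹⁹ kg·m/s.
λ = h/p = 6.626 × 10⁻³⁴ / 9.206 × 10⁻¹⁹ = 7.20 × 10⁻¹⁶ m.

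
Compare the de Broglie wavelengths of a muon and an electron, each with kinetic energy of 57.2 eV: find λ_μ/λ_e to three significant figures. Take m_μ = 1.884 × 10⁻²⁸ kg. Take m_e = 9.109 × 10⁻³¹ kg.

λ_μ/λ_e = 0.0695

At fixed KE, p = √(2mKE) so λ = h/p ∝ 1/√m.
λ_μ/λ_e = √(m_e/m_μ) = √(9.109 × 10⁻³¹/1.884 × 10⁻²⁸) = √(4.835 × 10⁻³) = 0.0695.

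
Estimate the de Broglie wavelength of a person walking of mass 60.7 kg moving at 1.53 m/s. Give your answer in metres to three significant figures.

p = mv = 60.7 × 1.53 = 9.287 × 10¹ kg·m/s.
λ = h/p = 6.626 × 10⁻³⁴ / 9.287 × 10¹ = 7.13 × 10⁻³⁶ m.

λ = 7.13 × 10⁻³⁶ m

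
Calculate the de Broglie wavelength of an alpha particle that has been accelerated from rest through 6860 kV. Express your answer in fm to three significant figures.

KE = 2eV = 2 × 1.602 × 10⁻¹⁹ × 6.860 × 10⁶ = 2.198 × 10⁻¹² J.
p = √(2mKE) = √(2 × 6.645 × 10⁻²⁷ × 2.198 × 10⁻¹²) = 1.709 × 10⁻¹⁹ kg·m/s.
λ = h/p = 6.626 × 10⁻³⁴ / 1.709 × 10⁻¹⁹ = 3.88 × 10⁻¹⁵ m = 3.88 fm.

λ = 3.88 fm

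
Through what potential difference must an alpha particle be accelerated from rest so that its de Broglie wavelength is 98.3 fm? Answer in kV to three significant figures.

p = h/λ = 6.626 × 10⁻³⁴ / 9.830 × 10⁻¹⁴ = 6.741 × 10⁻²¹ kg·m/s.
KE = p²/(2m) = 3.419 × 10⁻¹⁵ J.
V = KE/2e = 3.419 × 10⁻¹⁵ / (2 × 1.602 × 10⁻¹⁹) = 10.7 kV.

V = 10.7 kV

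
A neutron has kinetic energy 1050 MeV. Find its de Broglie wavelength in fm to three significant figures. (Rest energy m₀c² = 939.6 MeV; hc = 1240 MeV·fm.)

Total energy E = KE + m₀c² = 1050 + 939.6 = 1989.6 MeV.
(pc)² = E² − (m₀c²)² = (1989.6)² − (939.6)² = 3.076 × 10⁶ MeV², so pc = 1754 MeV.
λ = hc/(pc) = 1240 MeV·fm / 1754 MeV = 0.707 fm.

λ = 0.707 fm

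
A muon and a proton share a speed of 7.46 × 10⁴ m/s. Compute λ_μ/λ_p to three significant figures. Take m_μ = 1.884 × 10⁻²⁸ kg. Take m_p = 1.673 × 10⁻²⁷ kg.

λ_μ/λ_p = 8.88

At fixed v, p = mv so λ = h/(mv) ∝ 1/m.
λ_μ/λ_p = m_p/m_μ = 1.673 × 10⁻²⁷/1.884 × 10⁻²⁸ = 8.88.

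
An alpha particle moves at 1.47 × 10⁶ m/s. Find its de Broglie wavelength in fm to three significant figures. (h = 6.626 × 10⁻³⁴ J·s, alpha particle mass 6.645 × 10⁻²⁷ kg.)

p = mv = 6.645 × 10⁻²⁷ × 1.47 × 10⁶ = 9.768 × 10⁻²¹ kg·m/s.
λ = h/p = 6.626 × 10⁻³⁴ / 9.768 × 10⁻²¹ = 6.78 × 10⁻¹⁴ m = 67.8 fm.

λ = 67.8 fm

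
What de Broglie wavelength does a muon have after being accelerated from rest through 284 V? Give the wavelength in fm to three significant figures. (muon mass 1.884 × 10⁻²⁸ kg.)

λ = 5060 fm

KE = eV = 1.602 × 10⁻¹⁹ × 284.0 = 4.550 × 10⁻¹⁷ J.
p = √(2mKE) = √(2 × 1.884 × 10⁻²⁸ × 4.550 × 10⁻¹⁷) = 1.309 × 10⁻²² kg·m/s.
λ = h/p = 6.626 × 10⁻³⁴ / 1.309 × 10⁻²² = 5.06 × 10⁻¹² m = 5060 fm.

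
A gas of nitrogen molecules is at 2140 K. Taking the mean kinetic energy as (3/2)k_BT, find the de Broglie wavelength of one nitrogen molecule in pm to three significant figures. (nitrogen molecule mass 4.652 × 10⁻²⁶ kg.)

λ = 10.3 pm

KE = (3/2)k_BT = 1.5 × 1.381 × 10⁻²³ × 2140 = 4.433 × 10⁻²⁰ J.
p = √(2mKE) = √(2 × 4.652 × 10⁻²⁶ × 4.433 × 10⁻²⁰) = 6.422 × 10⁻²³ kg·m/s.
λ = h/p = 1.03 × 10⁻¹¹ m = 10.3 pm.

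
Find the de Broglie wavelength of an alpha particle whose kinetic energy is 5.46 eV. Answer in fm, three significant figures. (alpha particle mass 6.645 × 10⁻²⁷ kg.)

KE = 5.46 eV = 8.747 × 10⁻¹⁹ J.
p = √(2mKE) = √(2 × 6.645 × 10⁻²⁷ × 8.747 × 10⁻¹⁹) = 1.078 × 10⁻²² kg·m/s.
λ = h/p = 6.626 × 10⁻³⁴ / 1.078 × 10⁻²² = 6.15 × 10⁻¹² m = 6150 fm.

λ = 6150 fm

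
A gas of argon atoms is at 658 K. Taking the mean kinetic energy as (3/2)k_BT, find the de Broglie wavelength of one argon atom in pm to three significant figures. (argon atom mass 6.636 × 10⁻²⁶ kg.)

KE = (3/2)k_BT = 1.5 × 1.381 × 10⁻²³ × 658 = 1.363 × 10⁻²⁰ J.
p = √(2mKE) = √(2 × 6.636 × 10⁻²⁶ × 1.363 × 10⁻²⁰) = 4.253 × 10⁻²³ kg·m/s.
λ = h/p = 1.56 × 10⁻¹¹ m = 15.6 pm.

λ = 15.6 pm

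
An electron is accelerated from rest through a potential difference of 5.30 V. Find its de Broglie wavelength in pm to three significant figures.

KE = eV = 1.602 × 10⁻¹⁹ × 5.300 = 8.491 × 10⁻¹⁹ J.
p = √(2mKE) = √(2 × 9.109 × 10⁻³¹ × 8.491 × 10⁻¹⁹) = 1.244 × 10⁻²⁴ kg·m/s.
λ = h/p = 6.626 × 10⁻³⁴ / 1.244 × 10⁻²⁴ = 5.33 × 10⁻¹⁰ m = 533 pm.

λ = 533 pm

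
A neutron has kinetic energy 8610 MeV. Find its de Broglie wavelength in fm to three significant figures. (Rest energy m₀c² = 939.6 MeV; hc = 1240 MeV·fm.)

Total energy E = KE + m₀c² = 8610 + 939.6 = 9549.6 MeV.
(pc)² = E² − (m₀c²)² = (9549.6)² − (939.6)² = 9.031 × 10⁷ MeV², so pc = 9503 MeV.
λ = hc/(pc) = 1240 MeV·fm / 9503 MeV = 0.130 fm.

λ = 0.130 fm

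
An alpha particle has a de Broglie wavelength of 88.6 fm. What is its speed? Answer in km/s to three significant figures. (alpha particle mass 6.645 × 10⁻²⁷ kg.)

v = 1130 km/s

p = h/λ = 6.626 × 10⁻³⁴ / 8.860 × 10⁻¹⁴ = 7.479 × 10⁻²¹ kg·m/s.
v = p/m = 7.479 × 10⁻²¹ / 6.645 × 10⁻²⁷ = 1.13 × 10⁶ m/s = 1130 km/s.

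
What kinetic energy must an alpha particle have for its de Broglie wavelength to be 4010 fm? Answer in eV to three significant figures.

KE = 12.8 eV

p = h/λ = 6.626 × 10⁻³⁴ / 4.010 × 10⁻¹² = 1.652 × 10⁻²² kg·m/s.
KE = p²/(2m) = (1.652 × 10⁻²²)² / (2 × 6.645 × 10⁻²⁷) = 2.054 × 10⁻¹⁸ J = 12.8 eV.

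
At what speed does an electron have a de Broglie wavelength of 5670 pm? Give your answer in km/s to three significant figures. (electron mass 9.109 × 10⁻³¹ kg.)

p = h/λ = 6.626 × 10⁻³⁴ / 5.670 × 10⁻⁹ = 1.169 × 10⁻²⁵ kg·m/s.
v = p/m = 1.169 × 10⁻²⁵ / 9.109 × 10⁻³¹ = 1.28 × 10⁵ m/s = 128 km/s.

v = 128 km/s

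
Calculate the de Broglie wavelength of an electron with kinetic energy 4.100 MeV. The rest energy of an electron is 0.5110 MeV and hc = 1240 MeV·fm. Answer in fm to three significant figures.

Total energy E = KE + m₀c² = 4.100 + 0.5110 = 4.6110 MeV.
(pc)² = E² − (m₀c²)² = (4.6110)² − (0.5110)² = 21.00 MeV², so pc = 4.583 MeV.
λ = hc/(pc) = 1240 MeV·fm / 4.583 MeV = 271 fm.

λ = 271 fm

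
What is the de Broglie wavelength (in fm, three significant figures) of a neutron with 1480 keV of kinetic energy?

KE = 1480 keV = 2.371 × 10⁻¹³ J.
p = √(2mKE) = √(2 × 1.675 × 10⁻²⁷ × 2.371 × 10⁻¹³) = 2.818 × 10⁻²⁰ kg·m/s.
λ = h/p = 6.626 × 10⁻³⁴ / 2.818 × 10⁻²⁰ = 2.35 × 10⁻¹⁴ m = 23.5 fm.

λ = 23.5 fm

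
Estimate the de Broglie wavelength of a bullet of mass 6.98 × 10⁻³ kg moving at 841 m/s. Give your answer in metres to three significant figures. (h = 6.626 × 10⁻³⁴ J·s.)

λ = 1.13 × 10⁻³⁴ m

p = mv = 6.98 × 10⁻³ × 841 = 5.870 kg·m/s.
λ = h/p = 6.626 × 10⁻³⁴ / 5.870 = 1.13 × 10⁻³⁴ m.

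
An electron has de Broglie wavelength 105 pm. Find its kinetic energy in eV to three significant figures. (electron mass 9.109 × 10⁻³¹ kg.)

KE = 136 eV

p = h/λ = 6.626 × 10⁻³⁴ / 1.050 × 10⁻¹⁰ = 6.310 × 10⁻²⁴ kg·m/s.
KE = p²/(2m) = (6.310 × 10⁻²⁴)² / (2 × 9.109 × 10⁻³¹) = 2.186 × 10⁻¹⁷ J = 136 eV.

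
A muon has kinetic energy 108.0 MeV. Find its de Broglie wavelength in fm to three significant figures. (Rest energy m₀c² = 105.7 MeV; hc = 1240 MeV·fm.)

λ = 6.68 fm

Total energy E = KE + m₀c² = 108.0 + 105.7 = 213.7 MeV.
(pc)² = E² − (m₀c²)² = (213.7)² − (105.7)² = 3.450 × 10⁴ MeV², so pc = 185.7 MeV.
λ = hc/(pc) = 1240 MeV·fm / 185.7 MeV = 6.68 fm.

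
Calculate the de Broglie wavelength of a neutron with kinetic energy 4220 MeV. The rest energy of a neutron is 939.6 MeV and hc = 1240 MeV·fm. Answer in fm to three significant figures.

Total energy E = KE + m₀c² = 4220 + 939.6 = 5159.6 MeV.
(pc)² = E² − (m₀c²)² = (5159.6)² − (939.6)² = 2.574 × 10⁷ MeV², so pc = 5073 MeV.
λ = hc/(pc) = 1240 MeV·fm / 5073 MeV = 0.244 fm.

λ = 0.244 fm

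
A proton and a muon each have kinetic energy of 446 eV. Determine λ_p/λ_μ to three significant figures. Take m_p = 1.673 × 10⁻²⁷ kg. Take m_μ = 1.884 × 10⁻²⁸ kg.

At fixed KE, p = √(2mKE) so λ = h/p ∝ 1/√m.
λ_p/λ_μ = √(m_μ/m_p) = √(1.884 × 10⁻²⁸/1.673 × 10⁻²⁷) = √(0.1126) = 0.336.

λ_p/λ_μ = 0.336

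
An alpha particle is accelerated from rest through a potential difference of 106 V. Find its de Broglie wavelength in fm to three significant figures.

λ = 986 fm

KE = 2eV = 2 × 1.602 × 10⁻¹⁹ × 106.0 = 3.396 × 10⁻¹⁷ J.
p = √(2mKE) = √(2 × 6.645 × 10⁻²⁷ × 3.396 × 10⁻¹⁷) = 6.718 × 10⁻²² kg·m/s.
λ = h/p = 6.626 × 10⁻³⁴ / 6.718 × 10⁻²² = 9.86 × 10⁻¹³ m = 986 fm.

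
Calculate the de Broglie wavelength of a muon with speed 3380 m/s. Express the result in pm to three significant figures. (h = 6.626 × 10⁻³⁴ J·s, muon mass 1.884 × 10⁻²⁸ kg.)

p = mv = 1.884 × 10⁻²⁸ × 3380 = 6.368 × 10⁻²⁵ kg·m/s.
λ = h/p = 6.626 × 10⁻³⁴ / 6.368 × 10⁻²⁵ = 1.04 × 10⁻⁹ m = 1040 pm.

λ = 1040 pm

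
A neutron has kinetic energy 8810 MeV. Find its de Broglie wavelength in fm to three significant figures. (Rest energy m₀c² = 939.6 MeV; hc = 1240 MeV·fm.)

λ = 0.128 fm

Total energy E = KE + m₀c² = 8810 + 939.6 = 9749.6 MeV.
(pc)² = E² − (m₀c²)² = (9749.6)² − (939.6)² = 9.417 × 10⁷ MeV², so pc = 9704 MeV.
λ = hc/(pc) = 1240 MeV·fm / 9704 MeV = 0.128 fm.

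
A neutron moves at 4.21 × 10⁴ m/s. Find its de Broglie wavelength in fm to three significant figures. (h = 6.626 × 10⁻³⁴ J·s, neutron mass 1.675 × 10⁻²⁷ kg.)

λ = 9400 fm

p = mv = 1.675 × 10⁻²⁷ × 4.21 × 10⁴ = 7.052 × 10⁻²³ kg·m/s.
λ = h/p = 6.626 × 10⁻³⁴ / 7.052 × 10⁻²³ = 9.40 × 10⁻¹² m = 9400 fm.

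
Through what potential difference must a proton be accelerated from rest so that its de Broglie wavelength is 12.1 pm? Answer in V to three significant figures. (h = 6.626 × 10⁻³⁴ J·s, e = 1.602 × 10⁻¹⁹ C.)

V = 5.59 V

p = h/λ = 6.626 × 10⁻³⁴ / 1.210 × 10⁻¹¹ = 5.476 × 10⁻²³ kg·m/s.
KE = p²/(2m) = 8.962 × 10⁻¹⁹ J.
V = KE/e = 8.962 × 10⁻¹⁹ / (1.602 × 10⁻¹⁹) = 5.59 V.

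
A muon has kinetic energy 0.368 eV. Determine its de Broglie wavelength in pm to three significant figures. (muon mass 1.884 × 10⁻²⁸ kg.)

KE = 0.368 eV = 5.895 × 10⁻²⁰ J.
p = √(2mKE) = √(2 × 1.884 × 10⁻²⁸ × 5.895 × 10⁻²⁰) = 4.713 × 10⁻²⁴ kg·m/s.
λ = h/p = 6.626 × 10⁻³⁴ / 4.713 × 10⁻²⁴ = 1.41 × 10⁻¹⁰ m = 141 pm.

λ = 141 pm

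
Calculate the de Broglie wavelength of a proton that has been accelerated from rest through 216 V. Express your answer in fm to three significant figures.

KE = eV = 1.602 × 10⁻¹⁹ × 216.0 = 3.460 × 10⁻¹⁷ J.
p = √(2mKE) = √(2 × 1.673 × 10⁻²⁷ × 3.460 × 10⁻¹⁷) = 3.403 × 10⁻²² kg·m/s.
λ = h/p = 6.626 × 10⁻³⁴ / 3.403 × 10⁻²² = 1.95 × 10⁻¹² m = 1950 fm.

λ = 1950 fm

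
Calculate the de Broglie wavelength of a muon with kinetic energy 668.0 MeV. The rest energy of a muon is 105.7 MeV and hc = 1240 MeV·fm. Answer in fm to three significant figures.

λ = 1.62 fm

Total energy E = KE + m₀c² = 668.0 + 105.7 = 773.7 MeV.
(pc)² = E² − (m₀c²)² = (773.7)² − (105.7)² = 5.874 × 10⁵ MeV², so pc = 766.4 MeV.
λ = hc/(pc) = 1240 MeV·fm / 766.4 MeV = 1.62 fm.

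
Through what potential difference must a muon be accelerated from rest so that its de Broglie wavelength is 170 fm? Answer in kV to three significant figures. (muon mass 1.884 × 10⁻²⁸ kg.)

V = 252 kV

p = h/λ = 6.626 × 10⁻³⁴ / 1.700 × 10⁻¹³ = 3.898 × 10⁻²¹ kg·m/s.
KE = p²/(2m) = 4.032 × 10⁻¹⁴ J.
V = KE/e = 4.032 × 10⁻¹⁴ / (1.602 × 10⁻¹⁹) = 252 kV.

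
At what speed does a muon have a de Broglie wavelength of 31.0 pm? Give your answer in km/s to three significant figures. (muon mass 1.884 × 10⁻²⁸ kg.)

p = h/λ = 6.626 × 10⁻³⁴ / 3.100 × 10⁻¹¹ = 2.137 × 10⁻²³ kg·m/s.
v = p/m = 2.137 × 10⁻²³ / 1.884 × 10⁻²⁸ = 1.13 × 10⁵ m/s = 113 km/s.

v = 113 km/s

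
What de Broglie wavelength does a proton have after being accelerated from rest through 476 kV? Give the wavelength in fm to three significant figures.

KE = eV = 1.602 × 10⁻¹⁹ × 4.760 × 10⁵ = 7.626 × 10⁻¹⁴ J.
p = √(2mKE) = √(2 × 1.673 × 10⁻²⁷ × 7.626 × 10⁻¹⁴) = 1.597 × 10⁻²⁰ kg·m/s.
λ = h/p = 6.626 × 10⁻³⁴ / 1.597 × 10⁻²⁰ = 4.15 × 10⁻¹⁴ m = 41.5 fm.

λ = 41.5 fm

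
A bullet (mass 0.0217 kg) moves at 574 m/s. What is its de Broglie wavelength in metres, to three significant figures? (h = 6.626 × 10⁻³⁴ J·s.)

λ = 5.32 × 10⁻³⁵ m

p = mv = 0.0217 × 574 = 1.246 × 10¹ kg·m/s.
λ = h/p = 6.626 × 10⁻³⁴ / 1.246 × 10¹ = 5.32 × 10⁻³⁵ m.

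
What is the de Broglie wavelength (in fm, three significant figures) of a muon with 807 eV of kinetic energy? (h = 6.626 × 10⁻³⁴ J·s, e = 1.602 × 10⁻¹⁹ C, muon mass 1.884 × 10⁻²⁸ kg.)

λ = 3000 fm

KE = 807 eV = 1.293 × 10⁻¹⁶ J.
p = √(2mKE) = √(2 × 1.884 × 10⁻²⁸ × 1.293 × 10⁻¹⁶) = 2.207 × 10⁻²² kg·m/s.
λ = h/p = 6.626 × 10⁻³⁴ / 2.207 × 10⁻²² = 3.00 × 10⁻¹² m = 3000 fm.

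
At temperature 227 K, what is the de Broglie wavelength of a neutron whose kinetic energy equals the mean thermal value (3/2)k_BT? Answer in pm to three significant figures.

KE = (3/2)k_BT = 1.5 × 1.381 × 10⁻²³ × 227 = 4.702 × 10⁻²¹ J.
p = √(2mKE) = √(2 × 1.675 × 10⁻²⁷ × 4.702 × 10⁻²¹) = 3.969 × 10⁻²⁴ kg·m/s.
λ = h/p = 1.67 × 10⁻¹⁰ m = 167 pm.

λ = 167 pm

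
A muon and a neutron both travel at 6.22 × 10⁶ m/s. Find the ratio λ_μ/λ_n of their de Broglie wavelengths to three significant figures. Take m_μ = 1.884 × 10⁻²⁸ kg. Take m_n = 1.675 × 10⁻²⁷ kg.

At fixed v, p = mv so λ = h/(mv) ∝ 1/m.
λ_μ/λ_n = m_n/m_μ = 1.675 × 10⁻²⁷/1.884 × 10⁻²⁸ = 8.89.

λ_μ/λ_n = 8.89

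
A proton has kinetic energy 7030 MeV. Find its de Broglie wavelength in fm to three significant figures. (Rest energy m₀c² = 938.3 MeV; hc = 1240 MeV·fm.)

λ = 0.157 fm

Total energy E = KE + m₀c² = 7030 + 938.3 = 7968.3 MeV.
(pc)² = E² − (m₀c²)² = (7968.3)² − (938.3)² = 6.261 × 10⁷ MeV², so pc = 7913 MeV.
λ = hc/(pc) = 1240 MeV·fm / 7913 MeV = 0.157 fm.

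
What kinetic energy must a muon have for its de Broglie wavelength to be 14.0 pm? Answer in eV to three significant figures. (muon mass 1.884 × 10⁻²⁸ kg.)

KE = 37.1 eV

p = h/λ = 6.626 × 10⁻³⁴ / 1.400 × 10⁻¹¹ = 4.733 × 10⁻²³ kg·m/s.
KE = p²/(2m) = (4.733 × 10⁻²³)² / (2 × 1.884 × 10⁻²⁸) = 5.945 × 10⁻¹⁸ J = 37.1 eV.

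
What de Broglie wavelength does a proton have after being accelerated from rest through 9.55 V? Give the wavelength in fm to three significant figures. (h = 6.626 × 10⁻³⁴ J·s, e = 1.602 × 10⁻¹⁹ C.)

KE = eV = 1.602 × 10⁻¹⁹ × 9.550 = 1.530 × 10⁻¹⁸ J.
p = √(2mKE) = √(2 × 1.673 × 10⁻²⁷ × 1.530 × 10⁻¹⁸) = 7.155 × 10⁻²³ kg·m/s.
λ = h/p = 6.626 × 10⁻³⁴ / 7.155 × 10⁻²³ = 9.26 × 10⁻¹² m = 9260 fm.

λ = 9260 fm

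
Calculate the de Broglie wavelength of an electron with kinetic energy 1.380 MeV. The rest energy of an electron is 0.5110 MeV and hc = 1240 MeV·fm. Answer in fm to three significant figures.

Total energy E = KE + m₀c² = 1.380 + 0.5110 = 1.8910 MeV.
(pc)² = E² − (m₀c²)² = (1.8910)² − (0.5110)² = 3.315 MeV², so pc = 1.821 MeV.
λ = hc/(pc) = 1240 MeV·fm / 1.821 MeV = 681 fm.

λ = 681 fm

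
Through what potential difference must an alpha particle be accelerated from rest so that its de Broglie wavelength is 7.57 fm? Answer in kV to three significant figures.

V = 1800 kV

p = h/λ = 6.626 × 10⁻³⁴ / 7.570 × 10⁻¹⁵ = 8.753 × 10⁻²⁰ kg·m/s.
KE = p²/(2m) = 5.765 × 10⁻¹³ J.
V = KE/2e = 5.765 × 10⁻¹³ / (2 × 1.602 × 10⁻¹⁹) = 1800 kV.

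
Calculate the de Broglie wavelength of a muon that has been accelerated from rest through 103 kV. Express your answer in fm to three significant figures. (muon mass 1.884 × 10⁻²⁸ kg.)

λ = 266 fm

KE = eV = 1.602 × 10⁻¹⁹ × 1.030 × 10⁵ = 1.650 × 10⁻¹⁴ J.
p = √(2mKE) = √(2 × 1.884 × 10⁻²⁸ × 1.650 × 10⁻¹⁴) = 2.493 × 10⁻²¹ kg·m/s.
λ = h/p = 6.626 × 10⁻³⁴ / 2.493 × 10⁻²¹ = 2.66 × 10⁻¹³ m = 266 fm.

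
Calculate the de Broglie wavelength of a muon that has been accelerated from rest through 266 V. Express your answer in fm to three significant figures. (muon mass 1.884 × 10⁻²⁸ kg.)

KE = eV = 1.602 × 10⁻¹⁹ × 266.0 = 4.261 × 10⁻¹⁷ J.
p = √(2mKE) = √(2 × 1.884 × 10⁻²⁸ × 4.261 × 10⁻¹⁷) = 1.267 × 10⁻²² kg·m/s.
λ = h/p = 6.626 × 10⁻³⁴ / 1.267 × 10⁻²² = 5.23 × 10⁻¹² m = 5230 fm.

λ = 5230 fm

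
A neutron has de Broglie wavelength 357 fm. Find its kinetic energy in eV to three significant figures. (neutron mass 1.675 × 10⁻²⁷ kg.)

p = h/λ = 6.626 × 10⁻³⁴ / 3.570 × 10⁻¹³ = 1.856 × 10⁻²¹ kg·m/s.
KE = p²/(2m) = (1.856 × 10⁻²¹)² / (2 × 1.675 × 10⁻²⁷) = 1.028 × 10⁻¹⁵ J = 6420 eV.

KE = 6420 eV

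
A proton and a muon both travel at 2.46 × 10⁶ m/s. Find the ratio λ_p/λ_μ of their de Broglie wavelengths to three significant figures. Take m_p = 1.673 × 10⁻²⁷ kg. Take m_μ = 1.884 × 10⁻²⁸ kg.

λ_p/λ_μ = 0.113

At fixed v, p = mv so λ = h/(mv) ∝ 1/m.
λ_p/λ_μ = m_μ/m_p = 1.884 × 10⁻²⁸/1.673 × 10⁻²⁷ = 0.113.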